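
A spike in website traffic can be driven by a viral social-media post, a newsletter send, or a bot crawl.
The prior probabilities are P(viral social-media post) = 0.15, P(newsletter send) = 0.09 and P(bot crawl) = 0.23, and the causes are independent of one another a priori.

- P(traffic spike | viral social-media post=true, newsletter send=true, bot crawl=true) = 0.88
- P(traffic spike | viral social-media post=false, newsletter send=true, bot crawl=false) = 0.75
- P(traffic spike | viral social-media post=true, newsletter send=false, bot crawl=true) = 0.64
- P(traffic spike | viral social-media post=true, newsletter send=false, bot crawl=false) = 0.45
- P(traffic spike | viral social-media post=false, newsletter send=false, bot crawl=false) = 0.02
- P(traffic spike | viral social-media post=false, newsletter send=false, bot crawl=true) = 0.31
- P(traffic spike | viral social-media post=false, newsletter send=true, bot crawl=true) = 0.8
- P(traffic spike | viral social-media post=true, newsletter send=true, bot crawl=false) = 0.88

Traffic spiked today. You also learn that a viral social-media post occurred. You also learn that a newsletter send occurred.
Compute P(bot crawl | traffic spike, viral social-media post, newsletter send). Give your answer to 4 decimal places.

P(bot crawl | traffic spike, viral social-media post, newsletter send) ≈ 0.2300

Weight on bot crawl=true, given the evidence: 0.88*0.23 = 0.202400
Normalizer over all consistent configurations: 0.88*0.77 + 0.88*0.23 = 0.880000
P(bot crawl | traffic spike, viral social-media post, newsletter send) = 0.202400/0.880000 ≈ 0.2300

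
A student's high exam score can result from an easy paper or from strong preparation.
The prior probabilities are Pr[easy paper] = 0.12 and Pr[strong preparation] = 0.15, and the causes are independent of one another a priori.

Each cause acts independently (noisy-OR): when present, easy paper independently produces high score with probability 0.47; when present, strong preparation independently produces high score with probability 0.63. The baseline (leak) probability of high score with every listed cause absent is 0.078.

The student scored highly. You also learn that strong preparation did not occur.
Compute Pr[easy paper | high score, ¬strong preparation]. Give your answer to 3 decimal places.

Pr[easy paper | high score, ¬strong preparation] ≈ 0.472

Under noisy-OR, P(high score | causes) = 1 − (1−0.078)·∏(1−qᵢ) over the active causes.
P(high score | ¬strong preparation) = 0.078×0.88 + 0.51134×0.12 = 0.068640 + 0.061361 = 0.130001
Restricting to configurations with easy paper present: 0.51134×0.12 = 0.061361.
Hence the posterior is 0.061361/0.130001 ≈ 0.472.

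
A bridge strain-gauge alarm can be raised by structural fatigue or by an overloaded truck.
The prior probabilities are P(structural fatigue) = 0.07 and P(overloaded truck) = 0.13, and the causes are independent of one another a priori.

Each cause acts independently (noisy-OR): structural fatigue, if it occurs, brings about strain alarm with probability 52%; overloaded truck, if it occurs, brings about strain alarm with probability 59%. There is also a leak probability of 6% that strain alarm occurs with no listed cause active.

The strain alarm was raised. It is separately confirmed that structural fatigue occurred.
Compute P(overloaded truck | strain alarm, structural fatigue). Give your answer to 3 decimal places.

P(overloaded truck | strain alarm, structural fatigue) ≈ 0.182

Under noisy-OR, P(strain alarm | causes) = 1 − (1−0.06)·∏(1−qᵢ) over the active causes.
Weight on overloaded truck=true, given the evidence: 0.815008·0.13 = 0.105951
The normalizing constant is 0.5488·0.87 + 0.815008·0.13 = 0.583407
Posterior = 0.105951 / 0.583407 ≈ 0.182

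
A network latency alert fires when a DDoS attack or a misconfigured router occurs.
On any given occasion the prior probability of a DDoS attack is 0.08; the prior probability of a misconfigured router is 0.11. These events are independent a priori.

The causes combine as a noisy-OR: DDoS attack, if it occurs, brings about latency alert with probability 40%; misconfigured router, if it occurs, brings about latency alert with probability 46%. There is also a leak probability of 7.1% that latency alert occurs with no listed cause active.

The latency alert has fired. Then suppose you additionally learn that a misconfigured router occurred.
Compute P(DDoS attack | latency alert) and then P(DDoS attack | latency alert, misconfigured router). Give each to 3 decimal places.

P(DDoS attack | latency alert) ≈ 0.258; P(DDoS attack | latency alert, misconfigured router) ≈ 0.109

Under noisy-OR, P(latency alert | causes) = 1 − (1−0.071)·∏(1−qᵢ) over the active causes.
Enumerate the 4 (DDoS attack, misconfigured router) configurations and weight by the priors:
  P(latency alert) = 0.071·0.92·0.89 + 0.49834·0.92·0.11 + 0.4426·0.08·0.89 + 0.699004·0.08·0.11
        = 0.058135 + 0.050432 + 0.031513 + 0.006151 = 0.146231
Configurations with DDoS attack contribute 0.037664, so
  P(DDoS attack | latency alert) = 0.037664 / 0.146231 ≈ 0.258

With the extra evidence:
P(latency alert | misconfigured router) = 0.49834·0.92 + 0.699004·0.08 = 0.458473 + 0.055920 = 0.514393
Restricting to configurations with DDoS attack present: 0.699004·0.08 = 0.055920.
So P(DDoS attack | latency alert, misconfigured router) = 0.055920/0.514393 ≈ 0.109.
This is intercausal reasoning (explaining away): once misconfigured router accounts for the latency alert, DDoS attack becomes less likely.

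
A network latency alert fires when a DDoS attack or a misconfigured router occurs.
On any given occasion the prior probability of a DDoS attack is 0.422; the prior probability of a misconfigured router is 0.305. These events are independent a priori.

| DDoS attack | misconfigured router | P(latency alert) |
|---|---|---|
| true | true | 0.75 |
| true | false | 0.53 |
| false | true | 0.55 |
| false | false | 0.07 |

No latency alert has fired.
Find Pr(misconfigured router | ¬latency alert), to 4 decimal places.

Pr(misconfigured router | ¬latency alert) ≈ 0.1790

P(¬latency alert) = 0.93*0.578*0.695 + 0.45*0.578*0.305 + 0.47*0.422*0.695 + 0.25*0.422*0.305 = 0.373590 + 0.079330 + 0.137846 + 0.032177 = 0.622943
The misconfigured router-present share is 0.079330 + 0.032177 = 0.111507.
So P(misconfigured router | ¬latency alert) = 0.111507/0.622943 ≈ 0.1790.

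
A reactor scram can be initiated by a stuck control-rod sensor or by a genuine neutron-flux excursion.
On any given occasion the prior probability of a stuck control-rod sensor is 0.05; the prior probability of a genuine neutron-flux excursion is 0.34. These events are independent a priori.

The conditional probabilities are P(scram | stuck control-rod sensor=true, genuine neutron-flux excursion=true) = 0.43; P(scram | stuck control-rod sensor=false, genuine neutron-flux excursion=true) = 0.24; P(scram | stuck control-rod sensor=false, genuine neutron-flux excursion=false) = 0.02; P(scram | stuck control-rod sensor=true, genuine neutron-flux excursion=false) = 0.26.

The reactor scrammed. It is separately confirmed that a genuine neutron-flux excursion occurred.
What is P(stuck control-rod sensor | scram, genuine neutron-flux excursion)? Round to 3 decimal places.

Weight on stuck control-rod sensor=true, given the evidence: 0.43*0.05 = 0.021500
Normalizer over all consistent configurations: 0.24*0.95 + 0.43*0.05 = 0.249500
Posterior = 0.021500 / 0.249500 ≈ 0.086

P(stuck control-rod sensor | scram, genuine neutron-flux excursion) ≈ 0.086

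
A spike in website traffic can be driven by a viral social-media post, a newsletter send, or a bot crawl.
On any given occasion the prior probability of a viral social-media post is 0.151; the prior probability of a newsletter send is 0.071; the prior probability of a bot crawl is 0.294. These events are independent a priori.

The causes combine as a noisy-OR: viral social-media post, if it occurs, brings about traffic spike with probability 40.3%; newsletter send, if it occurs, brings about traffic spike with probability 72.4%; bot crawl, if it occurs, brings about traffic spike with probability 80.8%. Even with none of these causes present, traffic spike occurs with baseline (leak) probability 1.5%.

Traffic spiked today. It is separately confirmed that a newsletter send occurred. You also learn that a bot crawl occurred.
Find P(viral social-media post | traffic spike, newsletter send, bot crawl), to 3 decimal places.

P(viral social-media post | traffic spike, newsletter send, bot crawl) ≈ 0.154

Under noisy-OR, P(traffic spike | causes) = 1 − (1−0.015)·∏(1−qᵢ) over the active causes.
P(traffic spike | newsletter send, bot crawl) = 0.947803·0.849 + 0.968838·0.151 = 0.804685 + 0.146295 = 0.950980
Restricting to configurations with viral social-media post present: 0.968838·0.151 = 0.146295.
P(viral social-media post | traffic spike, newsletter send, bot crawl) = 0.146295 / 0.950980 ≈ 0.154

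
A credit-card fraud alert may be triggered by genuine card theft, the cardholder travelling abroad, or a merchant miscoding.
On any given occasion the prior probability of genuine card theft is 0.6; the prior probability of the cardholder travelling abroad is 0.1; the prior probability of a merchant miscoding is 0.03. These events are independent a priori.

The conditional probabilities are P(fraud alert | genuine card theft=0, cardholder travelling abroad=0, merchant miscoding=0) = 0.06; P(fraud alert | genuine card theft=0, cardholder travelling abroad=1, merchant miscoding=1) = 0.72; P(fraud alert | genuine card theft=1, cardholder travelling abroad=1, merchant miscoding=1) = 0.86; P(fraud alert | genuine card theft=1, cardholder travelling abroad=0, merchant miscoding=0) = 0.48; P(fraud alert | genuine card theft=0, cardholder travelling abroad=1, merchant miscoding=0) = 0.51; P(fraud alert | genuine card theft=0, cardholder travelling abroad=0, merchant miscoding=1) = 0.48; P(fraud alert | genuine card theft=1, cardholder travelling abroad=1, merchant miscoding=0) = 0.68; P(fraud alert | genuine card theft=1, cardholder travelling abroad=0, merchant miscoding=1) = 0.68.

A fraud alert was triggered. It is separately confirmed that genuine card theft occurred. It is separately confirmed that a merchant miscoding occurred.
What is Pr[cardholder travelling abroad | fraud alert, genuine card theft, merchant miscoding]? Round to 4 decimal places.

Pr[cardholder travelling abroad | fraud alert, genuine card theft, merchant miscoding] ≈ 0.1232

P(fraud alert | genuine card theft, merchant miscoding) = 0.68*0.9 + 0.86*0.1 = 0.612000 + 0.086000 = 0.698000
The cardholder travelling abroad-present share is 0.86*0.1 = 0.086000.
Hence the posterior is 0.086000/0.698000 ≈ 0.1232.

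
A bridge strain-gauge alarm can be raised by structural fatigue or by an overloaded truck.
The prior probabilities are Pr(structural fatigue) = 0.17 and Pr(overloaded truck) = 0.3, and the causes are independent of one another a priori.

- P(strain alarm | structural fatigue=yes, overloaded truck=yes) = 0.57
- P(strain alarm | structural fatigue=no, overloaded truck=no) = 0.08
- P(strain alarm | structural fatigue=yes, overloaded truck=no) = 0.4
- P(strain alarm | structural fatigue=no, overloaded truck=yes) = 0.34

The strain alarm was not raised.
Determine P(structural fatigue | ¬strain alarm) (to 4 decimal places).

P(structural fatigue | ¬strain alarm) ≈ 0.1178

P(¬strain alarm) = 0.92×0.83×0.7 + 0.66×0.83×0.3 + 0.6×0.17×0.7 + 0.43×0.17×0.3 = 0.534520 + 0.164340 + 0.071400 + 0.021930 = 0.792190
The structural fatigue-present share is 0.071400 + 0.021930 = 0.093330.
So P(structural fatigue | ¬strain alarm) = 0.093330/0.792190 ≈ 0.1178.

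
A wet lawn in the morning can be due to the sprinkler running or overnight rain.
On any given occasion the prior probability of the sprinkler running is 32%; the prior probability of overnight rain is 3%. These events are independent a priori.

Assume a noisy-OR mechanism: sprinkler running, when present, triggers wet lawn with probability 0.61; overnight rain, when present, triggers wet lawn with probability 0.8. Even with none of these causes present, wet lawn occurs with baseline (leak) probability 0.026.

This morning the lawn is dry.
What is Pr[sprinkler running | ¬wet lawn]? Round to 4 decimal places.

Under noisy-OR, P(wet lawn | causes) = 1 − (1−0.026)·∏(1−qᵢ) over the active causes.
P(¬wet lawn) = 0.974×0.68×0.97 + 0.1948×0.68×0.03 + 0.37986×0.32×0.97 + 0.075972×0.32×0.03 = 0.642450 + 0.003974 + 0.117909 + 0.000729 = 0.765062
Restricting to configurations with sprinkler running present: 0.117909 + 0.000729 = 0.118638.
P(sprinkler running | ¬wet lawn) = 0.118638 / 0.765062 ≈ 0.1551

Pr[sprinkler running | ¬wet lawn] ≈ 0.1551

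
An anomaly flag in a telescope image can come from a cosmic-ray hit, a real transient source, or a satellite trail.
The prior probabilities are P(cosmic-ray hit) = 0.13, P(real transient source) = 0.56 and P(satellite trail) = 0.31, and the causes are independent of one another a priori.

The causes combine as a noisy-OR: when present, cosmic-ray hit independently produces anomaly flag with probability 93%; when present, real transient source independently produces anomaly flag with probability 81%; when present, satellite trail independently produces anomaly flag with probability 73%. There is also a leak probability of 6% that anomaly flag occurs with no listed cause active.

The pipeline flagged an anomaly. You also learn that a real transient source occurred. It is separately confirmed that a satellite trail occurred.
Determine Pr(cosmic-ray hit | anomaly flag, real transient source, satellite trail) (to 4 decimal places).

Under noisy-OR, P(anomaly flag | causes) = 1 − (1−0.06)·∏(1−qᵢ) over the active causes.
By total probability over both values of cosmic-ray hit:
  P(anomaly flag | real transient source, satellite trail) = 0.951778*0.87 + 0.996624*0.13
        = 0.828047 + 0.129561 = 0.957608
The terms with cosmic-ray hit present sum to 0.129561, so
  P(cosmic-ray hit | anomaly flag, real transient source, satellite trail) = 0.129561 / 0.957608 ≈ 0.1353

Pr(cosmic-ray hit | anomaly flag, real transient source, satellite trail) ≈ 0.1353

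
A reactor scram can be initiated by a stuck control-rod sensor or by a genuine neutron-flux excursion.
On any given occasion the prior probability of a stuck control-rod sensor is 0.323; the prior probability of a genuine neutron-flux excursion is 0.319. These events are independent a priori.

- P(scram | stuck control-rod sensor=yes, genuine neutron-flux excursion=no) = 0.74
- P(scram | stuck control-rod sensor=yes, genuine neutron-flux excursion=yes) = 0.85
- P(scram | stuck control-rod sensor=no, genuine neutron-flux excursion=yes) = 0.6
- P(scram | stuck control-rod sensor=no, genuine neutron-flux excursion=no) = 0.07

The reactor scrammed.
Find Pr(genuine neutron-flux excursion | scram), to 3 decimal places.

Enumerate the 4 (stuck control-rod sensor, genuine neutron-flux excursion) configurations and weight by the priors:
  P(scram) = 0.07*0.677*0.681 + 0.6*0.677*0.319 + 0.74*0.323*0.681 + 0.85*0.323*0.319
        = 0.032273 + 0.129578 + 0.162773 + 0.087581 = 0.412205
The terms with genuine neutron-flux excursion present sum to 0.217159, so
  P(genuine neutron-flux excursion | scram) = 0.217159 / 0.412205 ≈ 0.527

Pr(genuine neutron-flux excursion | scram) ≈ 0.527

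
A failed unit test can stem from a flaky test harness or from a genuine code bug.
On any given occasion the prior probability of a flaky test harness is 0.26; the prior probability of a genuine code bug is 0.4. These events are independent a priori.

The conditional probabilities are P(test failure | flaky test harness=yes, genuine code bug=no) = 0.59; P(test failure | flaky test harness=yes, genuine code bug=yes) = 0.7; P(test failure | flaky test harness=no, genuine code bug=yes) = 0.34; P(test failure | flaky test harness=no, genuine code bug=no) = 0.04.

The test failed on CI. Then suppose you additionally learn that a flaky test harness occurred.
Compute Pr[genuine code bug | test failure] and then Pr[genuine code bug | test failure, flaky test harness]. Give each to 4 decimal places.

For the numerator, keep only genuine code bug=true terms: 0.100640 + 0.072800 = 0.173440
Denominator P(test failure): 0.04·0.74·0.6 + 0.34·0.74·0.4 + 0.59·0.26·0.6 + 0.7·0.26·0.4 = 0.283240
Posterior = 0.173440 / 0.283240 ≈ 0.6123

Now also conditioning on flaky test harness=true:
P(test failure | flaky test harness) = 0.59*0.6 + 0.7*0.4 = 0.354000 + 0.280000 = 0.634000
Restricting to configurations with genuine code bug present: 0.7*0.4 = 0.280000.
Hence the posterior is 0.280000/0.634000 ≈ 0.4416.

Pr[genuine code bug | test failure] ≈ 0.6123; Pr[genuine code bug | test failure, flaky test harness] ≈ 0.4416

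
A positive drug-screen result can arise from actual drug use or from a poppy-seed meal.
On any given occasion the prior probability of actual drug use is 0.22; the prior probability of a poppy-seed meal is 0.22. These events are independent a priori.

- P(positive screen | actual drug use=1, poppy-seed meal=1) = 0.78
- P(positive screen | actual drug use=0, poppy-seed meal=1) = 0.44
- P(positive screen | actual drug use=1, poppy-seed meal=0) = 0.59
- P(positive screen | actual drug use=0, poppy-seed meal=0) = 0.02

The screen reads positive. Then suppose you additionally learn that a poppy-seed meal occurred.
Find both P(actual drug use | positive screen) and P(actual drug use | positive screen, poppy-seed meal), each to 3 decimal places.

P(positive screen) = 0.02×0.78×0.78 + 0.44×0.78×0.22 + 0.59×0.22×0.78 + 0.78×0.22×0.22 = 0.012168 + 0.075504 + 0.101244 + 0.037752 = 0.226668
Of this, 0.138996 comes from 0.101244 + 0.037752 (the actual drug use=true cases).
Hence the posterior is 0.138996/0.226668 ≈ 0.613.

Now condition on the additional information:
For the numerator, keep only actual drug use=true terms: 0.78*0.22 = 0.171600
Normalizer over all consistent configurations: 0.44*0.78 + 0.78*0.22 = 0.514800
P(actual drug use | positive screen, poppy-seed meal) = 0.171600/0.514800 ≈ 0.333
The drop from 0.613 to 0.333 is the explaining-away (discounting) effect.

P(actual drug use | positive screen) ≈ 0.613; P(actual drug use | positive screen, poppy-seed meal) ≈ 0.333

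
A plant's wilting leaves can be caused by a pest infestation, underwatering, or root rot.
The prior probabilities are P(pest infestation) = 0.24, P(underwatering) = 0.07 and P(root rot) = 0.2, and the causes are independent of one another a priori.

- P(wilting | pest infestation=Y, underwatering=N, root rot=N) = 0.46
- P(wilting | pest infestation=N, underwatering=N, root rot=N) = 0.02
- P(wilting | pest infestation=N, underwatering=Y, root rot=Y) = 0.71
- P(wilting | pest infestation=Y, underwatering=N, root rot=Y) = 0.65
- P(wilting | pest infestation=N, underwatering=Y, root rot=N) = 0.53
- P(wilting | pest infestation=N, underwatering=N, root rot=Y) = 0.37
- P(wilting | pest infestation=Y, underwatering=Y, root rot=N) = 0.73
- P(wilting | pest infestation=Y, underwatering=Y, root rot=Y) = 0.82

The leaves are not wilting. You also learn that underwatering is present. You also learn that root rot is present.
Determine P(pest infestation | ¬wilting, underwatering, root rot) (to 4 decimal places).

P(¬wilting | underwatering, root rot) = 0.29·0.76 + 0.18·0.24 = 0.220400 + 0.043200 = 0.263600
The pest infestation-present share is 0.18·0.24 = 0.043200.
Hence the posterior is 0.043200/0.263600 ≈ 0.1639.

P(pest infestation | ¬wilting, underwatering, root rot) ≈ 0.1639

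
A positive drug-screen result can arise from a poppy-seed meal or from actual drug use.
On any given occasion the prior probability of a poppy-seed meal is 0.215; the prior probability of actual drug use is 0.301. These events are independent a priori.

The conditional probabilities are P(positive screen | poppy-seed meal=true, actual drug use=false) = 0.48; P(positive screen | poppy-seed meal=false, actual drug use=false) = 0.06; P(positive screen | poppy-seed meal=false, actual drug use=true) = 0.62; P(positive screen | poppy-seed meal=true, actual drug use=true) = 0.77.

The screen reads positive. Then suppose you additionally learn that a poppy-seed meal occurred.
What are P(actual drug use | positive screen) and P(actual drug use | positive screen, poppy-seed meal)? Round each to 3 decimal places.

For the numerator, keep only actual drug use=true terms: 0.146497 + 0.049831 = 0.196328
Denominator P(positive screen): 0.06×0.785×0.699 + 0.62×0.785×0.301 + 0.48×0.215×0.699 + 0.77×0.215×0.301 = 0.301388
Posterior = 0.196328 / 0.301388 ≈ 0.651

With the extra evidence:
Numerator (weight on configurations with actual drug use): 0.77×0.301 = 0.231770
Denominator P(positive screen | poppy-seed meal): 0.48×0.699 + 0.77×0.301 = 0.567290
Posterior = 0.231770 / 0.567290 ≈ 0.409
The drop from 0.651 to 0.409 is the explaining-away (discounting) effect.

P(actual drug use | positive screen) ≈ 0.651; P(actual drug use | positive screen, poppy-seed meal) ≈ 0.409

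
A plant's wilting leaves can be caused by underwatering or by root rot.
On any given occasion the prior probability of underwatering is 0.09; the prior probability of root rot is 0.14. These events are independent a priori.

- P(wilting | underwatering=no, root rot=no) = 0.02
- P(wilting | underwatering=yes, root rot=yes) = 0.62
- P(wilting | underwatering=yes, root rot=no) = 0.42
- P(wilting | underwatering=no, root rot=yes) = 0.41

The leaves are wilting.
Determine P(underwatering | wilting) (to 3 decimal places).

P(wilting) = 0.02*0.91*0.86 + 0.41*0.91*0.14 + 0.42*0.09*0.86 + 0.62*0.09*0.14 = 0.015652 + 0.052234 + 0.032508 + 0.007812 = 0.108206
Restricting to configurations with underwatering present: 0.032508 + 0.007812 = 0.040320.
P(underwatering | wilting) = 0.040320 / 0.108206 ≈ 0.373

P(underwatering | wilting) ≈ 0.373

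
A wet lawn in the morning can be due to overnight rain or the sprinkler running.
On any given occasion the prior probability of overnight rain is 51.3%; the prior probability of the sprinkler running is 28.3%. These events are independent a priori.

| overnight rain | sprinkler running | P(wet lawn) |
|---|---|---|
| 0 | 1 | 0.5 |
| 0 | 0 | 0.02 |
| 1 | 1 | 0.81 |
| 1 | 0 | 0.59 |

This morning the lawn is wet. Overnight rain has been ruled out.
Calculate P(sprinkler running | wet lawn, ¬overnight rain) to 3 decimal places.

P(sprinkler running | wet lawn, ¬overnight rain) ≈ 0.908

Numerator (weight on configurations with sprinkler running): 0.5×0.283 = 0.141500
Denominator P(wet lawn | ¬overnight rain): 0.02×0.717 + 0.5×0.283 = 0.155840
P(sprinkler running | wet lawn, ¬overnight rain) = 0.141500/0.155840 ≈ 0.908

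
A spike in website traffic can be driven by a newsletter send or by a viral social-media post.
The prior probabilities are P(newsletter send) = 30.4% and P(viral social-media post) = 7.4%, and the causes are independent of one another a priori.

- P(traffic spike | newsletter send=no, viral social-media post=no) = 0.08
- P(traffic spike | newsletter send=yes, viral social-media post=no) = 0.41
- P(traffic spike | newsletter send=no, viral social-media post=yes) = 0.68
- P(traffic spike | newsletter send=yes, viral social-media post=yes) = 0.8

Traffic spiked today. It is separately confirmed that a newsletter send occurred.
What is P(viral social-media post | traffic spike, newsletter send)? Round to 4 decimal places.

P(traffic spike | newsletter send) = 0.41·0.926 + 0.8·0.074 = 0.379660 + 0.059200 = 0.438860
Restricting to configurations with viral social-media post present: 0.8·0.074 = 0.059200.
Hence the posterior is 0.059200/0.438860 ≈ 0.1349.

P(viral social-media post | traffic spike, newsletter send) ≈ 0.1349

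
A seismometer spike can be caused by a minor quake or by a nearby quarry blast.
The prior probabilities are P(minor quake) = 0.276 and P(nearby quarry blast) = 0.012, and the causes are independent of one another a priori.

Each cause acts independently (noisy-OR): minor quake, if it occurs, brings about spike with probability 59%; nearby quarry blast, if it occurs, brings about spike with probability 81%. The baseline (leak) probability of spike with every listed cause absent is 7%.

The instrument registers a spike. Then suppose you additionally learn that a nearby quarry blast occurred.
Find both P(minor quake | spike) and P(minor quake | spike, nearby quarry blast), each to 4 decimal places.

Under noisy-OR, P(spike | causes) = 1 − (1−0.07)·∏(1−qᵢ) over the active causes.
Weight on minor quake=true, given the evidence: 0.168712 + 0.003072 = 0.171784
The normalizing constant is 0.07×0.724×0.988 + 0.8233×0.724×0.012 + 0.6187×0.276×0.988 + 0.927553×0.276×0.012 = 0.229009
Posterior = 0.171784 / 0.229009 ≈ 0.7501

Now condition on the additional information:
P(spike | nearby quarry blast) = 0.8233·0.724 + 0.927553·0.276 = 0.596069 + 0.256005 = 0.852074
The minor quake-present share is 0.927553·0.276 = 0.256005.
P(minor quake | spike, nearby quarry blast) = 0.256005 / 0.852074 ≈ 0.3004

P(minor quake | spike) ≈ 0.7501; P(minor quake | spike, nearby quarry blast) ≈ 0.3004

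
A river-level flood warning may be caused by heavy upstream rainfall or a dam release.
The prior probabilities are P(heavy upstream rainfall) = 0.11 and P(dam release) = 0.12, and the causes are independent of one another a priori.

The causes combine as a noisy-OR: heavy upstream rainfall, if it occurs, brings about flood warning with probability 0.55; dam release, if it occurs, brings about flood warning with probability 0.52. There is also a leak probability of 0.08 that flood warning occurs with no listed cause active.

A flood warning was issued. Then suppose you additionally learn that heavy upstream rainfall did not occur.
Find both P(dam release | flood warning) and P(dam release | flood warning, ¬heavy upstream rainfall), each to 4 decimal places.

Under noisy-OR, P(flood warning | causes) = 1 − (1−0.08)·∏(1−qᵢ) over the active causes.
By total probability over the 4 (heavy upstream rainfall, dam release) configurations:
  P(flood warning) = 0.08·0.89·0.88 + 0.5584·0.89·0.12 + 0.586·0.11·0.88 + 0.80128·0.11·0.12
        = 0.062656 + 0.059637 + 0.056725 + 0.010577 = 0.189595
The terms with dam release present sum to 0.070214, so
  P(dam release | flood warning) = 0.070214 / 0.189595 ≈ 0.3703

Now also conditioning on heavy upstream rainfall≠true:
By total probability over both values of dam release:
  P(flood warning | ¬heavy upstream rainfall) = 0.08·0.88 + 0.5584·0.12
        = 0.070400 + 0.067008 = 0.137408
The terms with dam release present sum to 0.067008, so
  P(dam release | flood warning, ¬heavy upstream rainfall) = 0.067008 / 0.137408 ≈ 0.4877

P(dam release | flood warning) ≈ 0.3703; P(dam release | flood warning, ¬heavy upstream rainfall) ≈ 0.4877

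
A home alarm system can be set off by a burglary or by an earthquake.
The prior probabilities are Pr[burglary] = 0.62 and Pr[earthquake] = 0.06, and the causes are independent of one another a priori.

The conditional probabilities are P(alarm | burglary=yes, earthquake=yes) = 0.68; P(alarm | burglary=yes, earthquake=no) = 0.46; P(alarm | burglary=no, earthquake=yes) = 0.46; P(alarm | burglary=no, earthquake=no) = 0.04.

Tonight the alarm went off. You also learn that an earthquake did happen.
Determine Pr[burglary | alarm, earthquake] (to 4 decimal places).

P(alarm | earthquake) = 0.46×0.38 + 0.68×0.62 = 0.174800 + 0.421600 = 0.596400
Restricting to configurations with burglary present: 0.68×0.62 = 0.421600.
P(burglary | alarm, earthquake) = 0.421600 / 0.596400 ≈ 0.7069

Pr[burglary | alarm, earthquake] ≈ 0.7069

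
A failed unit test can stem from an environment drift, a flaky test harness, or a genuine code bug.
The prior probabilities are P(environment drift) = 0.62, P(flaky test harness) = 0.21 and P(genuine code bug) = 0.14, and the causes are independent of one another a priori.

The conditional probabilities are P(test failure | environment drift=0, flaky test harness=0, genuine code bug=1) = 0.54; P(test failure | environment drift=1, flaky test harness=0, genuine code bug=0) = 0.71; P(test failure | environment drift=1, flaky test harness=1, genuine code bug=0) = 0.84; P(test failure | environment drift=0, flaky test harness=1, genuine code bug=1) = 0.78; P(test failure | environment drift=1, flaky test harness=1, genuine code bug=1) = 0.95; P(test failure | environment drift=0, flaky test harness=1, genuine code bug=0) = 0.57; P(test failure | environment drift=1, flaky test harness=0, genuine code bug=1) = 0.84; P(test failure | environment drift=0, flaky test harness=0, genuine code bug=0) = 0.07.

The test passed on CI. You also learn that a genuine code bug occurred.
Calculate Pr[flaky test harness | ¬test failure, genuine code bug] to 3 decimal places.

Sum P(¬test failure|·) weighted by the priors over the 4 (environment drift, flaky test harness) configurations:
  P(¬test failure | genuine code bug) = 0.46*0.38*0.79 + 0.22*0.38*0.21 + 0.16*0.62*0.79 + 0.05*0.62*0.21
        = 0.138092 + 0.017556 + 0.078368 + 0.006510 = 0.240526
Keeping only the flaky test harness-present terms gives 0.024066, so
  P(flaky test harness | ¬test failure, genuine code bug) = 0.024066 / 0.240526 ≈ 0.100

Pr[flaky test harness | ¬test failure, genuine code bug] ≈ 0.100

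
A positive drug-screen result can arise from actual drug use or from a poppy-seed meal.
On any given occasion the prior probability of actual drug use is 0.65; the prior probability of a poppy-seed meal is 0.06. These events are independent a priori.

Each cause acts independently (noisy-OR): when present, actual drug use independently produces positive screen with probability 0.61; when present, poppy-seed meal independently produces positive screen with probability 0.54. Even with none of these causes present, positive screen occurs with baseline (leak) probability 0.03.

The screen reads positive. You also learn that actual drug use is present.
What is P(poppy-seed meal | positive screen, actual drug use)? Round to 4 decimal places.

Under noisy-OR, P(positive screen | causes) = 1 − (1−0.03)·∏(1−qᵢ) over the active causes.
For the numerator, keep only poppy-seed meal=true terms: 0.825982*0.06 = 0.049559
Normalizer over all consistent configurations: 0.6217*0.94 + 0.825982*0.06 = 0.633957
Posterior = 0.049559 / 0.633957 ≈ 0.0782

P(poppy-seed meal | positive screen, actual drug use) ≈ 0.0782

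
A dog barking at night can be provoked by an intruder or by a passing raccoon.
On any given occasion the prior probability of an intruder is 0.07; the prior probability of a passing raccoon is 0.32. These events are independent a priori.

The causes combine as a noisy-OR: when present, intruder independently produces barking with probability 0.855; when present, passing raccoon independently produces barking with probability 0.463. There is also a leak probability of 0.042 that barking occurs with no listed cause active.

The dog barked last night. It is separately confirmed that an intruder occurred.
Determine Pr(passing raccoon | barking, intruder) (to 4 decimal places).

Under noisy-OR, P(barking | causes) = 1 − (1−0.042)·∏(1−qᵢ) over the active causes.
P(barking | intruder) = 0.86109·0.68 + 0.925405·0.32 = 0.585541 + 0.296130 = 0.881671
Of this, 0.296130 comes from 0.925405·0.32 (the passing raccoon=true cases).
P(passing raccoon | barking, intruder) = 0.296130 / 0.881671 ≈ 0.3359

Pr(passing raccoon | barking, intruder) ≈ 0.3359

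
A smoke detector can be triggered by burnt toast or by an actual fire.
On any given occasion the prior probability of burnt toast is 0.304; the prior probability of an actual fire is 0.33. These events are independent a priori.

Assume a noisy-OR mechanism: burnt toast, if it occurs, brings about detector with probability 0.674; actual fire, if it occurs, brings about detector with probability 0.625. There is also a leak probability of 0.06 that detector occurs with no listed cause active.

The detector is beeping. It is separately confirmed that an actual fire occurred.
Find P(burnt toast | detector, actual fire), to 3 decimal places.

P(burnt toast | detector, actual fire) ≈ 0.374

Under noisy-OR, P(detector | causes) = 1 − (1−0.06)·∏(1−qᵢ) over the active causes.
By total probability over both values of burnt toast:
  P(detector | actual fire) = 0.6475*0.696 + 0.885085*0.304
        = 0.450660 + 0.269066 = 0.719726
Keeping only the burnt toast-present terms gives 0.269066, so
  P(burnt toast | detector, actual fire) = 0.269066 / 0.719726 ≈ 0.374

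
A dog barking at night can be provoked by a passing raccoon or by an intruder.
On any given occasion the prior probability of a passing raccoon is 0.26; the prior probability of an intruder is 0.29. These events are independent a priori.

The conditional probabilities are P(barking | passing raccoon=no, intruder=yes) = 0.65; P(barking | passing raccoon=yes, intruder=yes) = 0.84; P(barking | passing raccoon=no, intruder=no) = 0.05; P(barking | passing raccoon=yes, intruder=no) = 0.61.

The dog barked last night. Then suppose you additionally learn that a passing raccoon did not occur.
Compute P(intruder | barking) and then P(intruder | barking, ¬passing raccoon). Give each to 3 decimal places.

Weight on intruder=true, given the evidence: 0.139490 + 0.063336 = 0.202826
Denominator P(barking): 0.05·0.74·0.71 + 0.65·0.74·0.29 + 0.61·0.26·0.71 + 0.84·0.26·0.29 = 0.341702
P(intruder | barking) = 0.202826/0.341702 ≈ 0.594

Now also conditioning on passing raccoon≠true:
P(barking | ¬passing raccoon) = 0.05*0.71 + 0.65*0.29 = 0.035500 + 0.188500 = 0.224000
The intruder-present share is 0.65*0.29 = 0.188500.
Hence the posterior is 0.188500/0.224000 ≈ 0.842.

P(intruder | barking) ≈ 0.594; P(intruder | barking, ¬passing raccoon) ≈ 0.842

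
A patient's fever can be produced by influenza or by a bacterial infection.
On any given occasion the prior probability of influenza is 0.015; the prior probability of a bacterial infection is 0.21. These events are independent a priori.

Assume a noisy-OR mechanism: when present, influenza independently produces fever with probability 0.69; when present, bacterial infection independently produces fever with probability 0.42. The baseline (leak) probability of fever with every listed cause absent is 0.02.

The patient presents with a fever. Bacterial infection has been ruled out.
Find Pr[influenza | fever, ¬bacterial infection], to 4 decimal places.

Pr[influenza | fever, ¬bacterial infection] ≈ 0.3464

Under noisy-OR, P(fever | causes) = 1 − (1−0.02)·∏(1−qᵢ) over the active causes.
Enumerate both values of influenza and weight by the priors:
  P(fever | ¬bacterial infection) = 0.02*0.985 + 0.6962*0.015
        = 0.019700 + 0.010443 = 0.030143
Keeping only the influenza-present terms gives 0.010443, so
  P(influenza | fever, ¬bacterial infection) = 0.010443 / 0.030143 ≈ 0.3464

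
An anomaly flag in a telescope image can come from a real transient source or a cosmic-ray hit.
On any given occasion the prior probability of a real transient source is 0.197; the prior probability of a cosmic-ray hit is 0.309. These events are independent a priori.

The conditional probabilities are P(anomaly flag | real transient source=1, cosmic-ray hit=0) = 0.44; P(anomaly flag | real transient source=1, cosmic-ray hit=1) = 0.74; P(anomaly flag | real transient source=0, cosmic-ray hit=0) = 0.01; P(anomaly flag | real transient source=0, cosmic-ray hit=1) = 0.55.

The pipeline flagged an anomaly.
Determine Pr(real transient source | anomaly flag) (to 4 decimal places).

Pr(real transient source | anomaly flag) ≈ 0.4249

Weight on real transient source=true, given the evidence: 0.059896 + 0.045046 = 0.104942
Denominator P(anomaly flag): 0.01·0.803·0.691 + 0.55·0.803·0.309 + 0.44·0.197·0.691 + 0.74·0.197·0.309 = 0.246961
P(real transient source | anomaly flag) = 0.104942/0.246961 ≈ 0.4249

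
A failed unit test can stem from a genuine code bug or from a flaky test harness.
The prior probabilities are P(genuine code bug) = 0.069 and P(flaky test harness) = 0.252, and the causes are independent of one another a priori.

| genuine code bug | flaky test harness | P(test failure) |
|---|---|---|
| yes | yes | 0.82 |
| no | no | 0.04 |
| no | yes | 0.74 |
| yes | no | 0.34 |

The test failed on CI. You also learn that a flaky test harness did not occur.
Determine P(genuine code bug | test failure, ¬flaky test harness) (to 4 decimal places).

P(genuine code bug | test failure, ¬flaky test harness) ≈ 0.3865

P(test failure | ¬flaky test harness) = 0.04·0.931 + 0.34·0.069 = 0.037240 + 0.023460 = 0.060700
Of this, 0.023460 comes from 0.34·0.069 (the genuine code bug=true cases).
Hence the posterior is 0.023460/0.060700 ≈ 0.3865.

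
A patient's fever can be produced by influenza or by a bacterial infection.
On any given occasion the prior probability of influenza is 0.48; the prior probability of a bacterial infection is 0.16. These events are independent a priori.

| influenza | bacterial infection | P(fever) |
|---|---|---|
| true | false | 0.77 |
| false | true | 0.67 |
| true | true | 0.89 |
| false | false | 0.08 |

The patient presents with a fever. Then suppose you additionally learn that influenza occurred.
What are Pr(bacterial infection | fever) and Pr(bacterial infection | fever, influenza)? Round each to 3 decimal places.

Pr(bacterial infection | fever) ≈ 0.264; Pr(bacterial infection | fever, influenza) ≈ 0.180

For the numerator, keep only bacterial infection=true terms: 0.055744 + 0.068352 = 0.124096
Normalizer over all consistent configurations: 0.08*0.52*0.84 + 0.67*0.52*0.16 + 0.77*0.48*0.84 + 0.89*0.48*0.16 = 0.469504
Posterior = 0.124096 / 0.469504 ≈ 0.264

Now condition on the additional information:
Enumerate both values of bacterial infection and weight by the priors:
  P(fever | influenza) = 0.77·0.84 + 0.89·0.16
        = 0.646800 + 0.142400 = 0.789200
The terms with bacterial infection present sum to 0.142400, so
  P(bacterial infection | fever, influenza) = 0.142400 / 0.789200 ≈ 0.180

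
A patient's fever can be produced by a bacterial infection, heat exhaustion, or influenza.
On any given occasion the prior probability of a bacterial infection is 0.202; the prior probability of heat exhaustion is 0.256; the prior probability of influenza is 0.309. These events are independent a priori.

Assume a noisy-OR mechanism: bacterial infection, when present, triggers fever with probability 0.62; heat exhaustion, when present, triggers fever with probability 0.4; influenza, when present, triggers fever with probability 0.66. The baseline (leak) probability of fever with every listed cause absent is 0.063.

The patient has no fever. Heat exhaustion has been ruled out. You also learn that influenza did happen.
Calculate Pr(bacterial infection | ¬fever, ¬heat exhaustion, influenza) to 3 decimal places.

Pr(bacterial infection | ¬fever, ¬heat exhaustion, influenza) ≈ 0.088

Under noisy-OR, P(fever | causes) = 1 − (1−0.063)·∏(1−qᵢ) over the active causes.
P(¬fever | ¬heat exhaustion, influenza) = 0.31858×0.798 + 0.12106×0.202 = 0.254227 + 0.024454 = 0.278681
Of this, 0.024454 comes from 0.12106×0.202 (the bacterial infection=true cases).
P(bacterial infection | ¬fever, ¬heat exhaustion, influenza) = 0.024454 / 0.278681 ≈ 0.088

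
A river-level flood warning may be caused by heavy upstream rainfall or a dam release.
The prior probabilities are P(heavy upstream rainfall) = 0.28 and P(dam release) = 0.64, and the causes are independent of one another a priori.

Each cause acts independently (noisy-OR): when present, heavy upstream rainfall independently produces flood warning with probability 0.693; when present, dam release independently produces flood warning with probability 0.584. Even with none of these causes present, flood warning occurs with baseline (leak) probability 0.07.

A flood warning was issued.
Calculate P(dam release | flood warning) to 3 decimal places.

Under noisy-OR, P(flood warning | causes) = 1 − (1−0.07)·∏(1−qᵢ) over the active causes.
P(flood warning) = 0.07*0.72*0.36 + 0.61312*0.72*0.64 + 0.71449*0.28*0.36 + 0.881228*0.28*0.64 = 0.018144 + 0.282526 + 0.072021 + 0.157916 = 0.530607
The dam release-present share is 0.282526 + 0.157916 = 0.440442.
P(dam release | flood warning) = 0.440442 / 0.530607 ≈ 0.830

P(dam release | flood warning) ≈ 0.830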